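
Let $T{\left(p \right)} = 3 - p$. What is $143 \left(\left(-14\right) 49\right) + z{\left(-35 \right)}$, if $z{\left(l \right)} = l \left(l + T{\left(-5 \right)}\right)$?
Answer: $-97153$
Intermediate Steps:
$z{\left(l \right)} = l \left(8 + l\right)$ ($z{\left(l \right)} = l \left(l + \left(3 - -5\right)\right) = l \left(l + \left(3 + 5\right)\right) = l \left(l + 8\right) = l \left(8 + l\right)$)
$143 \left(\left(-14\right) 49\right) + z{\left(-35 \right)} = 143 \left(\left(-14\right) 49\right) - 35 \left(8 - 35\right) = 143 \left(-686\right) - -945 = -98098 + 945 = -97153$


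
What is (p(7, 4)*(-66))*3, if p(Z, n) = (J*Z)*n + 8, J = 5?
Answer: -29304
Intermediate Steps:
p(Z, n) = 8 + 5*Z*n (p(Z, n) = (5*Z)*n + 8 = 5*Z*n + 8 = 8 + 5*Z*n)
(p(7, 4)*(-66))*3 = ((8 + 5*7*4)*(-66))*3 = ((8 + 140)*(-66))*3 = (148*(-66))*3 = -9768*3 = -29304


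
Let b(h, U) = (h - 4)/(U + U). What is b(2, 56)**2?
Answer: 1/3136 ≈ 0.00031888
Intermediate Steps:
b(h, U) = (-4 + h)/(2*U) (b(h, U) = (-4 + h)/((2*U)) = (-4 + h)*(1/(2*U)) = (-4 + h)/(2*U))
b(2, 56)**2 = ((1/2)*(-4 + 2)/56)**2 = ((1/2)*(1/56)*(-2))**2 = (-1/56)**2 = 1/3136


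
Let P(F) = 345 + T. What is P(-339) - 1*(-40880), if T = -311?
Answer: 40914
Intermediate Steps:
P(F) = 34 (P(F) = 345 - 311 = 34)
P(-339) - 1*(-40880) = 34 - 1*(-40880) = 34 + 40880 = 40914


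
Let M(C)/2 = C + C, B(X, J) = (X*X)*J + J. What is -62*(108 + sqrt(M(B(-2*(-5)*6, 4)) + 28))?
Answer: -6696 - 124*sqrt(14411) ≈ -21582.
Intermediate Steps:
B(X, J) = J + J*X**2 (B(X, J) = X**2*J + J = J*X**2 + J = J + J*X**2)
M(C) = 4*C (M(C) = 2*(C + C) = 2*(2*C) = 4*C)
-62*(108 + sqrt(M(B(-2*(-5)*6, 4)) + 28)) = -62*(108 + sqrt(4*(4*(1 + (-2*(-5)*6)**2)) + 28)) = -62*(108 + sqrt(4*(4*(1 + (10*6)**2)) + 28)) = -62*(108 + sqrt(4*(4*(1 + 60**2)) + 28)) = -62*(108 + sqrt(4*(4*(1 + 3600)) + 28)) = -62*(108 + sqrt(4*(4*3601) + 28)) = -62*(108 + sqrt(4*14404 + 28)) = -62*(108 + sqrt(57616 + 28)) = -62*(108 + sqrt(57644)) = -62*(108 + 2*sqrt(14411)) = -6696 - 124*sqrt(14411)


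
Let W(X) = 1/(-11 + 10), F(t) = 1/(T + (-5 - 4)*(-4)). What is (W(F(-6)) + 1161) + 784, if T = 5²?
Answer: 1944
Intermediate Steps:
T = 25
F(t) = 1/61 (F(t) = 1/(25 + (-5 - 4)*(-4)) = 1/(25 - 9*(-4)) = 1/(25 + 36) = 1/61)
W(X) = -1 (W(X) = 1/(-1) = -1)
(W(F(-6)) + 1161) + 784 = (-1 + 1161) + 784 = 1160 + 784 = 1944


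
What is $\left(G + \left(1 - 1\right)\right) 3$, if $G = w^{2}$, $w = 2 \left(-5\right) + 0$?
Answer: $300$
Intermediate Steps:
$w = -10$ ($w = -10 + 0 = -10$)
$G = 100$ ($G = \left(-10\right)^{2} = 100$)
$\left(G + \left(1 - 1\right)\right) 3 = \left(100 + \left(1 - 1\right)\right) 3 = \left(100 + 0\right) 3 = 100 \cdot 3 = 300$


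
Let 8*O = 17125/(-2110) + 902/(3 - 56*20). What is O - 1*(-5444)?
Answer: 20525074079/3770992 ≈ 5442.9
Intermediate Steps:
O = -4206369/3770992 (O = (17125/(-2110) + 902/(3 - 56*20))/8 = (17125*(-1/2110) + 902/(3 - 1120))/8 = (-3425/422 + 902/(-1117))/8 = (-3425/422 + 902*(-1/1117))/8 = (-3425/422 - 902/1117)/8 = (⅛)*(-4206369/471374) = -4206369/3770992 ≈ -1.1155)
O - 1*(-5444) = -4206369/3770992 - 1*(-5444) = -4206369/3770992 + 5444 = 20525074079/3770992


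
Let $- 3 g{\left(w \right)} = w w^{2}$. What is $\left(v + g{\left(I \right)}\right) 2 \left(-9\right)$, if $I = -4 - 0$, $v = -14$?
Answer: $-132$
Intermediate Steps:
$I = -4$ ($I = -4 + 0 = -4$)
$g{\left(w \right)} = - \frac{w^{3}}{3}$ ($g{\left(w \right)} = - \frac{w w^{2}}{3} = - \frac{w^{3}}{3}$)
$\left(v + g{\left(I \right)}\right) 2 \left(-9\right) = \left(-14 - \frac{\left(-4\right)^{3}}{3}\right) 2 \left(-9\right) = \left(-14 - - \frac{64}{3}\right) \left(-18\right) = \left(-14 + \frac{64}{3}\right) \left(-18\right) = \frac{22}{3} \left(-18\right) = -132$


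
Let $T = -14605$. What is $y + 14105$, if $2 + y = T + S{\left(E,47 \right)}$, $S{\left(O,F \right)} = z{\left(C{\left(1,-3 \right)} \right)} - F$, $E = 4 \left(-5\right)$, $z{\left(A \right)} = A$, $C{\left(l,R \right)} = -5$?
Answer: $-554$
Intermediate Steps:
$E = -20$
$S{\left(O,F \right)} = -5 - F$
$y = -14659$ ($y = -2 - 14657 = -14659$)
$y + 14105 = -14659 + 14105 = -554$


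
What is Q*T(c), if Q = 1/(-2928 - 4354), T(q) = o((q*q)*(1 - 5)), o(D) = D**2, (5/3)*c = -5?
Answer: -648/3641 ≈ -0.17797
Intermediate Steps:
c = -3 (c = (3/5)*(-5) = -3)
T(q) = 16*q**4 (T(q) = ((q*q)*(1 - 5))**2 = (q**2*(-4))**2 = (-4*q**2)**2 = 16*q**4)
Q = -1/7282 (Q = 1/(-7282) = -1/7282 ≈ -0.00013732)
Q*T(c) = -8*(-3)**4/3641 = -8*81/3641 = -1/7282*1296 = -648/3641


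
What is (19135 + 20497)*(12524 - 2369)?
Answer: 402462960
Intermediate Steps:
(19135 + 20497)*(12524 - 2369) = 39632*10155 = 402462960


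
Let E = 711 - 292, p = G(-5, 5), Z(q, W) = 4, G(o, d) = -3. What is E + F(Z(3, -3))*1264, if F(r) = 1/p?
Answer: -7/3 ≈ -2.3333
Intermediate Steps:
p = -3
E = 419
F(r) = -⅓ (F(r) = 1/(-3) = -⅓)
E + F(Z(3, -3))*1264 = 419 - ⅓*1264 = 419 - 1264/3 = -7/3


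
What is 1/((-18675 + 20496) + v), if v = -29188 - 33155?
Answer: -1/60522 ≈ -1.6523e-5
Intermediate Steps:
v = -62343
1/((-18675 + 20496) + v) = 1/((-18675 + 20496) - 62343) = 1/(1821 - 62343) = 1/(-60522) = -1/60522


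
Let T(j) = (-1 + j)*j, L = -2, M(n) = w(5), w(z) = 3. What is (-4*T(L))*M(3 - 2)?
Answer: -72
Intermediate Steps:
M(n) = 3
T(j) = j*(-1 + j)
(-4*T(L))*M(3 - 2) = -(-8)*(-1 - 2)*3 = -(-8)*(-3)*3 = -4*6*3 = -24*3 = -72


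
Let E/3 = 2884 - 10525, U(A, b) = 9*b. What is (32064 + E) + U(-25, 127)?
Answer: 10284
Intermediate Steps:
E = -22923 (E = 3*(2884 - 10525) = 3*(-7641) = -22923)
(32064 + E) + U(-25, 127) = (32064 - 22923) + 9*127 = 9141 + 1143 = 10284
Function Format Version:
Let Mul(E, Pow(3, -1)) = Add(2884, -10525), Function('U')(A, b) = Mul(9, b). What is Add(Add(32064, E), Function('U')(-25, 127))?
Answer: 10284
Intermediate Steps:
E = -22923 (E = Mul(3, Add(2884, -10525)) = Mul(3, -7641) = -22923)
Add(Add(32064, E), Function('U')(-25, 127)) = Add(Add(32064, -22923), Mul(9, 127)) = Add(9141, 1143) = 10284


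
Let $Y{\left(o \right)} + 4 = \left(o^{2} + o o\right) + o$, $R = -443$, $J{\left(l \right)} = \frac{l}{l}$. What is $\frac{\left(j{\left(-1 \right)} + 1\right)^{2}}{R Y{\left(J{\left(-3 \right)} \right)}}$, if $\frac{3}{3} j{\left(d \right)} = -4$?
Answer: $\frac{9}{443} \approx 0.020316$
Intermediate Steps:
$j{\left(d \right)} = -4$
$J{\left(l \right)} = 1$
$Y{\left(o \right)} = -4 + o + 2 o^{2}$ ($Y{\left(o \right)} = -4 + \left(\left(o^{2} + o o\right) + o\right) = -4 + \left(\left(o^{2} + o^{2}\right) + o\right) = -4 + \left(2 o^{2} + o\right) = -4 + \left(o + 2 o^{2}\right) = -4 + o + 2 o^{2}$)
$\frac{\left(j{\left(-1 \right)} + 1\right)^{2}}{R Y{\left(J{\left(-3 \right)} \right)}} = \frac{\left(-4 + 1\right)^{2}}{\left(-443\right) \left(-4 + 1 + 2 \cdot 1^{2}\right)} = \frac{\left(-3\right)^{2}}{\left(-443\right) \left(-4 + 1 + 2 \cdot 1\right)} = \frac{9}{\left(-443\right) \left(-4 + 1 + 2\right)} = \frac{9}{\left(-443\right) \left(-1\right)} = \frac{9}{443}$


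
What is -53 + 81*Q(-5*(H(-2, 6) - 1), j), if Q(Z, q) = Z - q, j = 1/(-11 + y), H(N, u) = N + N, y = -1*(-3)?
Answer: 15857/8 ≈ 1982.1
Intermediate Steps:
y = 3
H(N, u) = 2*N
j = -⅛ (j = 1/(-11 + 3) = 1/(-8) = -⅛ ≈ -0.12500)
-53 + 81*Q(-5*(H(-2, 6) - 1), j) = -53 + 81*(-5*(2*(-2) - 1) - 1*(-⅛)) = -53 + 81*(-5*(-4 - 1) + ⅛) = -53 + 81*(-5*(-5) + ⅛) = -53 + 81*(25 + ⅛) = -53 + 81*(201/8) = -53 + 16281/8 = 15857/8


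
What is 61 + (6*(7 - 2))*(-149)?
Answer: -4409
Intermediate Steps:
61 + (6*(7 - 2))*(-149) = 61 + (6*5)*(-149) = 61 + 30*(-149) = 61 - 4470 = -4409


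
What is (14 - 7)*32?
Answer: 224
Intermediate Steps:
(14 - 7)*32 = 7*32 = 224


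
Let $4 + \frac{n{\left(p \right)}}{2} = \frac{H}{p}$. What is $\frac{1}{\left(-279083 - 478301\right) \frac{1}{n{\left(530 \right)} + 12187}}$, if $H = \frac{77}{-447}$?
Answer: $- \frac{180332921}{11214490215} \approx -0.01608$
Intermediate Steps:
$H = - \frac{77}{447}$ ($H = 77 \left(- \frac{1}{447}\right) = - \frac{77}{447} \approx -0.17226$)
$n{\left(p \right)} = -8 - \frac{154}{447 p}$ ($n{\left(p \right)} = -8 + 2 \left(- \frac{77}{447 p}\right) = -8 - \frac{154}{447 p}$)
$\frac{1}{\left(-279083 - 478301\right) \frac{1}{n{\left(530 \right)} + 12187}} = \frac{1}{\left(-279083 - 478301\right) \frac{1}{\left(-8 - \frac{154}{447 \cdot 530}\right) + 12187}} = \frac{1}{\left(-757384\right) \frac{1}{\left(-8 - \frac{77}{118455}\right) + 12187}} = \frac{1}{\left(-757384\right) \frac{1}{- \frac{947717}{118455} + 12187}} = \frac{1}{\left(-757384\right) \frac{1}{\frac{1442663368}{118455}}} = \frac{1}{\left(-757384\right) \frac{118455}{1442663368}} = \frac{1}{- \frac{11214490215}{180332921}} = - \frac{180332921}{11214490215}$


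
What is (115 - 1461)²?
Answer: 1811716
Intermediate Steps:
(115 - 1461)² = (-1346)² = 1811716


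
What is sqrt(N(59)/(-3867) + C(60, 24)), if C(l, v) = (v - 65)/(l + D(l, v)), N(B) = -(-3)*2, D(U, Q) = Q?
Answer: I*sqrt(1435117173)/54138 ≈ 0.69975*I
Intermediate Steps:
N(B) = 6 (N(B) = -1*(-6) = 6)
C(l, v) = (-65 + v)/(l + v) (C(l, v) = (v - 65)/(l + v) = (-65 + v)/(l + v))
sqrt(N(59)/(-3867) + C(60, 24)) = sqrt(6/(-3867) + (-65 + 24)/(60 + 24)) = sqrt(6*(-1/3867) - 41/84) = sqrt(-2/1289 + (1/84)*(-41)) = sqrt(-2/1289 - 41/84) = sqrt(-53017/108276) = I*sqrt(1435117173)/54138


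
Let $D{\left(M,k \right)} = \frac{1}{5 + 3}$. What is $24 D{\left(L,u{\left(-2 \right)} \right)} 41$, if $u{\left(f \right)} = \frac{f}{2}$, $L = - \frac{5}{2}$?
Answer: $123$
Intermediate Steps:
$L = - \frac{5}{2}$ ($L = \left(-5\right) \frac{1}{2} = - \frac{5}{2} \approx -2.5$)
$u{\left(f \right)} = \frac{f}{2}$ ($u{\left(f \right)} = f \frac{1}{2} = \frac{f}{2}$)
$D{\left(M,k \right)} = \frac{1}{8}$
$24 D{\left(L,u{\left(-2 \right)} \right)} 41 = 24 \cdot \frac{1}{8} \cdot 41 = 3 \cdot 41 = 123$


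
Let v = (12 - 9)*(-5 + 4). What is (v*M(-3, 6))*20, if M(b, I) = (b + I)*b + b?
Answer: 720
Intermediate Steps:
v = -3 (v = 3*(-1) = -3)
M(b, I) = b + b*(I + b) (M(b, I) = (I + b)*b + b = b*(I + b) + b = b + b*(I + b))
(v*M(-3, 6))*20 = -(-9)*(1 + 6 - 3)*20 = -(-9)*4*20 = -3*(-12)*20 = 36*20 = 720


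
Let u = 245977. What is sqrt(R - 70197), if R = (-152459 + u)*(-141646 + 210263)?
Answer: sqrt(6416854409) ≈ 80105.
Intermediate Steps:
R = 6416924606 (R = (-152459 + 245977)*(-141646 + 210263) = 93518*68617 = 6416924606)
sqrt(R - 70197) = sqrt(6416924606 - 70197) = sqrt(6416854409)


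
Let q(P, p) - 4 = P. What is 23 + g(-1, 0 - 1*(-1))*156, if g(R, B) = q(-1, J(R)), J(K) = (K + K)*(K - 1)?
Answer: 491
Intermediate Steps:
J(K) = 2*K*(-1 + K) (J(K) = (2*K)*(-1 + K) = 2*K*(-1 + K))
q(P, p) = 4 + P
g(R, B) = 3 (g(R, B) = 4 - 1 = 3)
23 + g(-1, 0 - 1*(-1))*156 = 23 + 3*156 = 23 + 468 = 491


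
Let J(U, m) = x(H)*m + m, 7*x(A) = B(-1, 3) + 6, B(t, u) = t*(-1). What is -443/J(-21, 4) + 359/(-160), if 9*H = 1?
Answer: -9219/160 ≈ -57.619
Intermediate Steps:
H = ⅑ (H = (⅑)*1 = ⅑ ≈ 0.11111)
B(t, u) = -t
x(A) = 1 (x(A) = (-1*(-1) + 6)/7 = (1 + 6)/7 = (⅐)*7 = 1)
J(U, m) = 2*m (J(U, m) = 1*m + m = m + m = 2*m)
-443/J(-21, 4) + 359/(-160) = -443/(2*4) + 359/(-160) = -443/8 + 359*(-1/160) = -443*⅛ - 359/160 = -443/8 - 359/160 = -9219/160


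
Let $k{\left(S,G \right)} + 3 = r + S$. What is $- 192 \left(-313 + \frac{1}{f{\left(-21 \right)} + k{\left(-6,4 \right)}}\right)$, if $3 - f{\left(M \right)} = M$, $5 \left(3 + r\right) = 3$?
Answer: $\frac{1261696}{21} \approx 60081.0$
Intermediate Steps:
$r = - \frac{12}{5}$ ($r = -3 + \frac{1}{5} \cdot 3 = -3 + \frac{3}{5} = - \frac{12}{5} \approx -2.4$)
$f{\left(M \right)} = 3 - M$
$k{\left(S,G \right)} = - \frac{27}{5} + S$ ($k{\left(S,G \right)} = -3 + \left(- \frac{12}{5} + S\right) = - \frac{27}{5} + S$)
$- 192 \left(-313 + \frac{1}{f{\left(-21 \right)} + k{\left(-6,4 \right)}}\right) = - 192 \left(-313 + \frac{1}{\left(3 - -21\right) - \frac{57}{5}}\right) = - 192 \left(-313 + \frac{1}{\left(3 + 21\right) - \frac{57}{5}}\right) = - 192 \left(-313 + \frac{1}{24 - \frac{57}{5}}\right) = - 192 \left(-313 + \frac{1}{\frac{63}{5}}\right) = - 192 \left(-313 + \frac{5}{63}\right) = \left(-192\right) \left(- \frac{19714}{63}\right) = \frac{1261696}{21}$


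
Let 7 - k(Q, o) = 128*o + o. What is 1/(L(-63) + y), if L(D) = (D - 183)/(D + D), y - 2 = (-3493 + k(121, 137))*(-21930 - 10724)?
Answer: 21/14509445789 ≈ 1.4473e-9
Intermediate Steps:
k(Q, o) = 7 - 129*o (k(Q, o) = 7 - (128*o + o) = 7 - 129*o)
y = 690925988 (y = 2 + (-3493 + (7 - 129*137))*(-21930 - 10724) = 2 + (-3493 + (7 - 17673))*(-32654) = 2 + (-3493 - 17666)*(-32654) = 2 - 21159*(-32654) = 2 + 690925986 = 690925988)
L(D) = (-183 + D)/(2*D) (L(D) = (-183 + D)/((2*D)) = (-183 + D)*(1/(2*D)) = (-183 + D)/(2*D))
1/(L(-63) + y) = 1/((½)*(-183 - 63)/(-63) + 690925988) = 1/((½)*(-1/63)*(-246) + 690925988) = 1/(41/21 + 690925988) = 1/(14509445789/21) = 21/14509445789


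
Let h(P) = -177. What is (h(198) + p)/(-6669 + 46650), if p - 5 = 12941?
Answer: 12769/39981 ≈ 0.31938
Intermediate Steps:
p = 12946 (p = 5 + 12941 = 12946)
(h(198) + p)/(-6669 + 46650) = (-177 + 12946)/(-6669 + 46650) = 12769/39981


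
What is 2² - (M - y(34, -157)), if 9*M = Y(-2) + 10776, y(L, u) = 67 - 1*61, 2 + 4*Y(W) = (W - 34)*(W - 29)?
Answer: -21929/18 ≈ -1218.3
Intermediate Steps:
Y(W) = -½ + (-34 + W)*(-29 + W)/4 (Y(W) = -½ + ((W - 34)*(W - 29))/4 = -½ + ((-34 + W)*(-29 + W))/4 = -½ + (-34 + W)*(-29 + W)/4)
y(L, u) = 6 (y(L, u) = 67 - 61 = 6)
M = 22109/18 (M = ((246 - 63/4*(-2) + (¼)*(-2)²) + 10776)/9 = ((246 + 63/2 + (¼)*4) + 10776)/9 = ((246 + 63/2 + 1) + 10776)/9 = (557/2 + 10776)/9 = (⅑)*(22109/2) = 22109/18 ≈ 1228.3)
2² - (M - y(34, -157)) = 2² - (22109/18 - 1*6) = 4 - (22109/18 - 6) = 4 - 1*22001/18 = 4 - 22001/18 = -21929/18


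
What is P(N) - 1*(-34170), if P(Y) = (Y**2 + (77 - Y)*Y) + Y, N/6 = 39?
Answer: 52422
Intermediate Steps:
N = 234 (N = 6*39 = 234)
P(Y) = Y + Y**2 + Y*(77 - Y) (P(Y) = (Y**2 + Y*(77 - Y)) + Y = Y + Y**2 + Y*(77 - Y))
P(N) - 1*(-34170) = 78*234 - 1*(-34170) = 18252 + 34170 = 52422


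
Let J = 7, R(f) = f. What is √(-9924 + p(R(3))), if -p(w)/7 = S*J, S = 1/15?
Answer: I*√2233635/15 ≈ 99.636*I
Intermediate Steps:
S = 1/15 ≈ 0.066667
p(w) = -49/15 (p(w) = -7*7/15 = -49/15)
√(-9924 + p(R(3))) = √(-9924 - 49/15) = √(-148909/15) = I*√2233635/15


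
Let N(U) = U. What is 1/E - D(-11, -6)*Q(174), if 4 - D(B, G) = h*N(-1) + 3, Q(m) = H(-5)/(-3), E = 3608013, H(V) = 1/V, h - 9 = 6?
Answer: -19242731/18040065 ≈ -1.0667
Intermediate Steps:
h = 15 (h = 9 + 6 = 15)
Q(m) = 1/15 (Q(m) = 1/(-5*(-3)) = -1/5*(-1/3) = 1/15)
D(B, G) = 16 (D(B, G) = 4 - (15*(-1) + 3) = 4 - (-15 + 3) = 4 - 1*(-12) = 4 + 12 = 16)
1/E - D(-11, -6)*Q(174) = 1/3608013 - 16/15 = -19242731/18040065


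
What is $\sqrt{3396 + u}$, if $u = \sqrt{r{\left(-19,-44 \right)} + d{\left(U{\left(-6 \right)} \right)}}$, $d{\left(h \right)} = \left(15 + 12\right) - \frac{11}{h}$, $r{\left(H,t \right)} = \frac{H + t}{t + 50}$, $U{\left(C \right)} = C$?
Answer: $\frac{\sqrt{30564 + 3 \sqrt{165}}}{3} \approx 58.312$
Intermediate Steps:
$r{\left(H,t \right)} = \frac{H + t}{50 + t}$
$d{\left(h \right)} = 27 - \frac{11}{h}$
$u = \frac{\sqrt{165}}{3}$ ($u = \sqrt{\frac{-19 - 44}{50 - 44} + \left(27 - \frac{11}{-6}\right)} = \sqrt{\frac{1}{6} \left(-63\right) + \left(27 - - \frac{11}{6}\right)} = \sqrt{\frac{1}{6} \left(-63\right) + \left(27 + \frac{11}{6}\right)} = \sqrt{- \frac{21}{2} + \frac{173}{6}} = \sqrt{\frac{55}{3}} = \frac{\sqrt{165}}{3} \approx 4.2817$)
$\sqrt{3396 + u} = \sqrt{3396 + \frac{\sqrt{165}}{3}}$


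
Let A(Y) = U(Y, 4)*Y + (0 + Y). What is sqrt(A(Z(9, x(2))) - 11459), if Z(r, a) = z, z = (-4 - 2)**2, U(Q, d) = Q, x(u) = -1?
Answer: I*sqrt(10127) ≈ 100.63*I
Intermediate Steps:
z = 36 (z = (-6)**2 = 36)
Z(r, a) = 36
A(Y) = Y + Y**2 (A(Y) = Y*Y + (0 + Y) = Y**2 + Y = Y + Y**2)
sqrt(A(Z(9, x(2))) - 11459) = sqrt(36*(1 + 36) - 11459) = sqrt(36*37 - 11459) = sqrt(1332 - 11459) = sqrt(-10127) = I*sqrt(10127)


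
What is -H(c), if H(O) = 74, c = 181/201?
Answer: -74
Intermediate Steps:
c = 181/201 (c = 181*(1/201) = 181/201 ≈ 0.90050)
-H(c) = -1*74 = -74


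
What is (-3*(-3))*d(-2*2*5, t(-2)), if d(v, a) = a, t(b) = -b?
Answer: 18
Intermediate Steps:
(-3*(-3))*d(-2*2*5, t(-2)) = (-3*(-3))*(-1*(-2)) = 9*2 = 18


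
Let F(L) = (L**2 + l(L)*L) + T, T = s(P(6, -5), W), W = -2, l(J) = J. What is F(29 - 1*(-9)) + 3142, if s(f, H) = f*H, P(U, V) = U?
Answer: 6018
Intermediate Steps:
s(f, H) = H*f
T = -12 (T = -2*6 = -12)
F(L) = -12 + 2*L**2 (F(L) = (L**2 + L*L) - 12 = (L**2 + L**2) - 12 = 2*L**2 - 12 = -12 + 2*L**2)
F(29 - 1*(-9)) + 3142 = (-12 + 2*(29 - 1*(-9))**2) + 3142 = (-12 + 2*(29 + 9)**2) + 3142 = (-12 + 2*38**2) + 3142 = (-12 + 2*1444) + 3142 = (-12 + 2888) + 3142 = 2876 + 3142 = 6018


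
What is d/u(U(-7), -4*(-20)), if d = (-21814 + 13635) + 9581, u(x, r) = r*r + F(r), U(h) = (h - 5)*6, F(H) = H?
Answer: 701/3240 ≈ 0.21636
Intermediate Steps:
U(h) = -30 + 6*h (U(h) = (-5 + h)*6 = -30 + 6*h)
u(x, r) = r + r² (u(x, r) = r*r + r = r² + r = r + r²)
d = 1402 (d = -8179 + 9581 = 1402)
d/u(U(-7), -4*(-20)) = 1402/(((-4*(-20))*(1 - 4*(-20)))) = 1402/((80*(1 + 80))) = 1402/((80*81)) = 1402/6480 = 1402*(1/6480) = 701/3240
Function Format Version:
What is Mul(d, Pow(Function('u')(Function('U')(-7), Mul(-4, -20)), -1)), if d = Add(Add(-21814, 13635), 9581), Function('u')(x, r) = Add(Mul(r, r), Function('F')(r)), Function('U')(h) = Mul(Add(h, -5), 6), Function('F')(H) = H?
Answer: Rational(701, 3240) ≈ 0.21636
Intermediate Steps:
Function('U')(h) = Add(-30, Mul(6, h)) (Function('U')(h) = Mul(Add(-5, h), 6) = Add(-30, Mul(6, h)))
Function('u')(x, r) = Add(r, Pow(r, 2)) (Function('u')(x, r) = Add(Mul(r, r), r) = Add(Pow(r, 2), r) = Add(r, Pow(r, 2)))
d = 1402 (d = Add(-8179, 9581) = 1402)
Mul(d, Pow(Function('u')(Function('U')(-7), Mul(-4, -20)), -1)) = Mul(1402, Pow(Mul(Mul(-4, -20), Add(1, Mul(-4, -20))), -1)) = Mul(1402, Pow(Mul(80, Add(1, 80)), -1)) = Mul(1402, Pow(Mul(80, 81), -1)) = Mul(1402, Pow(6480, -1)) = Mul(1402, Rational(1, 6480)) = Rational(701, 3240)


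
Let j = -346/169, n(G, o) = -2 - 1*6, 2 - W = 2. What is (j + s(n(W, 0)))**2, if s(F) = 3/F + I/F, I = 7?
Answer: 4968441/456976 ≈ 10.872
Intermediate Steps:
W = 0 (W = 2 - 1*2 = 2 - 2 = 0)
n(G, o) = -8 (n(G, o) = -2 - 6 = -8)
s(F) = 10/F (s(F) = 3/F + 7/F = 10/F)
j = -346/169 (j = -346*1/169 = -346/169 ≈ -2.0473)
(j + s(n(W, 0)))**2 = (-346/169 + 10/(-8))**2 = (-346/169 + 10*(-1/8))**2 = (-346/169 - 5/4)**2 = (-2229/676)**2 = 4968441/456976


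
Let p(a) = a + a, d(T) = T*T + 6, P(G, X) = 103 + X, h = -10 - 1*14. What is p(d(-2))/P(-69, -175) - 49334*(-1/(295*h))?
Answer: -76951/10620 ≈ -7.2459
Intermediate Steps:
h = -24 (h = -10 - 14 = -24)
d(T) = 6 + T² (d(T) = T² + 6 = 6 + T²)
p(a) = 2*a
p(d(-2))/P(-69, -175) - 49334*(-1/(295*h)) = (2*(6 + (-2)²))/(103 - 175) - 49334/((-24*(-295))) = (2*(6 + 4))/(-72) - 49334/7080 = (2*10)*(-1/72) - 49334*1/7080 = 20*(-1/72) - 24667/3540 = -5/18 - 24667/3540 = -76951/10620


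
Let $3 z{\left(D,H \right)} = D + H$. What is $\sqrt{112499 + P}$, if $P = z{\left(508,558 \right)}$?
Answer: $\frac{\sqrt{1015689}}{3} \approx 335.94$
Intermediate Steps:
$z{\left(D,H \right)} = \frac{D}{3} + \frac{H}{3}$ ($z{\left(D,H \right)} = \frac{D + H}{3} = \frac{D}{3} + \frac{H}{3}$)
$P = \frac{1066}{3}$ ($P = \frac{1}{3} \cdot 508 + \frac{1}{3} \cdot 558 = \frac{508}{3} + 186 = \frac{1066}{3} \approx 355.33$)
$\sqrt{112499 + P} = \sqrt{112499 + \frac{1066}{3}} = \sqrt{\frac{338563}{3}} = \frac{\sqrt{1015689}}{3}$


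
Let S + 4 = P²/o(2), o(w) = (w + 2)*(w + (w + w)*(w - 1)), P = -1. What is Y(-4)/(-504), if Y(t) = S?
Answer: 95/12096 ≈ 0.0078538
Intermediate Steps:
o(w) = (2 + w)*(w + 2*w*(-1 + w)) (o(w) = (2 + w)*(w + (2*w)*(-1 + w)) = (2 + w)*(w + 2*w*(-1 + w)))
S = -95/24 (S = -4 + (-1)²/((2*(-2 + 2*2² + 3*2))) = -4 + 1/(2*(-2 + 2*4 + 6)) = -4 + 1/(2*(-2 + 8 + 6)) = -4 + 1/(2*12) = -4 + 1/24 = -95/24 ≈ -3.9583)
Y(t) = -95/24
Y(-4)/(-504) = -95/24/(-504) = -95/24*(-1/504) = 95/12096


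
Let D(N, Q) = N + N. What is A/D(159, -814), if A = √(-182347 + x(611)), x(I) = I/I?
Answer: I*√182346/318 ≈ 1.3428*I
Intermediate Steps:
D(N, Q) = 2*N
x(I) = 1
A = I*√182346 (A = √(-182347 + 1) = √(-182346) = I*√182346 ≈ 427.02*I)
A/D(159, -814) = (I*√182346)/((2*159)) = (I*√182346)/318 = (I*√182346)*(1/318) = I*√182346/318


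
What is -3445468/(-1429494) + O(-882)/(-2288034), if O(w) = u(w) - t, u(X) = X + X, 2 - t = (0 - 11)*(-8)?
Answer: 657145551737/272560906233 ≈ 2.4110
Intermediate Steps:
t = -86 (t = 2 - (0 - 11)*(-8) = 2 - (-11)*(-8) = 2 - 1*88 = 2 - 88 = -86)
u(X) = 2*X
O(w) = 86 + 2*w (O(w) = 2*w - 1*(-86) = 2*w + 86 = 86 + 2*w)
-3445468/(-1429494) + O(-882)/(-2288034) = -3445468/(-1429494) + (86 + 2*(-882))/(-2288034) = -3445468*(-1/1429494) + (86 - 1764)*(-1/2288034) = 1722734/714747 - 1678*(-1/2288034) = 1722734/714747 + 839/1144017 = 657145551737/272560906233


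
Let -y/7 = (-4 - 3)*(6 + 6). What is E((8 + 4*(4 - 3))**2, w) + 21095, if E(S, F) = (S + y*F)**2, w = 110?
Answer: 4202172071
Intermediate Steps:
y = 588 (y = -7*(-4 - 3)*(6 + 6) = -(-49)*12 = -7*(-84) = 588)
E(S, F) = (S + 588*F)**2
E((8 + 4*(4 - 3))**2, w) + 21095 = ((8 + 4*(4 - 3))**2 + 588*110)**2 + 21095 = ((8 + 4*1)**2 + 64680)**2 + 21095 = ((8 + 4)**2 + 64680)**2 + 21095 = (12**2 + 64680)**2 + 21095 = (144 + 64680)**2 + 21095 = 64824**2 + 21095 = 4202150976 + 21095 = 4202172071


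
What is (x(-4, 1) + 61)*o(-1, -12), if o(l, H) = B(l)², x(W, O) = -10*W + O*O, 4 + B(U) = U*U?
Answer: 918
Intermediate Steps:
B(U) = -4 + U² (B(U) = -4 + U*U = -4 + U²)
x(W, O) = O² - 10*W (x(W, O) = -10*W + O² = O² - 10*W)
o(l, H) = (-4 + l²)²
(x(-4, 1) + 61)*o(-1, -12) = ((1² - 10*(-4)) + 61)*(-4 + (-1)²)² = ((1 + 40) + 61)*(-4 + 1)² = (41 + 61)*(-3)² = 102*9 = 918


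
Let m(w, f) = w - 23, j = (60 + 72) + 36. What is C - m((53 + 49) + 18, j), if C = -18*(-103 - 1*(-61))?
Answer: 659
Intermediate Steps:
j = 168 (j = 132 + 36 = 168)
m(w, f) = -23 + w
C = 756 (C = -18*(-103 + 61) = -18*(-42) = 756)
C - m((53 + 49) + 18, j) = 756 - (-23 + ((53 + 49) + 18)) = 756 - (-23 + (102 + 18)) = 756 - (-23 + 120) = 756 - 1*97 = 756 - 97 = 659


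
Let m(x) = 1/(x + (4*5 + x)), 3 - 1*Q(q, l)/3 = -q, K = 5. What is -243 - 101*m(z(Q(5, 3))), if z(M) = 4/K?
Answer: -26749/108 ≈ -247.68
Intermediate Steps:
Q(q, l) = 9 + 3*q (Q(q, l) = 9 - (-3)*q = 9 + 3*q)
z(M) = 4/5
m(x) = 1/(20 + 2*x) (m(x) = 1/(x + (20 + x)) = 1/(20 + 2*x))
-243 - 101*m(z(Q(5, 3))) = -243 - 101/(2*(10 + 4/5)) = -243 - 101/(2*54/5) = -243 - 101*5/(2*54) = -243 - 101*5/108 = -243 - 505/108 = -26749/108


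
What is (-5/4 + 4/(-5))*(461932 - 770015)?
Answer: 12631403/20 ≈ 6.3157e+5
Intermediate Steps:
(-5/4 + 4/(-5))*(461932 - 770015) = (-5*¼ + 4*(-⅕))*(-308083) = (-5/4 - ⅘)*(-308083) = -41/20*(-308083) = 12631403/20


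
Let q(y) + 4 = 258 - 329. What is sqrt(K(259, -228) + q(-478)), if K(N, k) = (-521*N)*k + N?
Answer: 2*sqrt(7691569) ≈ 5546.7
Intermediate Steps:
q(y) = -75 (q(y) = -4 + (258 - 329) = -4 - 71 = -75)
K(N, k) = N - 521*N*k (K(N, k) = -521*N*k + N = N - 521*N*k)
sqrt(K(259, -228) + q(-478)) = sqrt(259*(1 - 521*(-228)) - 75) = sqrt(259*(1 + 118788) - 75) = sqrt(259*118789 - 75) = sqrt(30766351 - 75) = sqrt(30766276) = 2*sqrt(7691569)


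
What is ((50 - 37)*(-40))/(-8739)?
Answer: 520/8739 ≈ 0.059503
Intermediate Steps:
((50 - 37)*(-40))/(-8739) = (13*(-40))*(-1/8739) = -520*(-1/8739) = 520/8739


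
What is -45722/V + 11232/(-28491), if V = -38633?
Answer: 289579882/366897601 ≈ 0.78927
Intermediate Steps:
-45722/V + 11232/(-28491) = -45722/(-38633) + 11232/(-28491) = -45722*(-1/38633) + 11232*(-1/28491) = 45722/38633 - 3744/9497 = 289579882/366897601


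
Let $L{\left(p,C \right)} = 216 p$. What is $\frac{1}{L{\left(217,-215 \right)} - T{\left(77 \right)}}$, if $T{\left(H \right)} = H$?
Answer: $\frac{1}{46795} \approx 2.137 \cdot 10^{-5}$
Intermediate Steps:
$\frac{1}{L{\left(217,-215 \right)} - T{\left(77 \right)}} = \frac{1}{216 \cdot 217 - 77} = \frac{1}{46872 - 77} = \frac{1}{46795}$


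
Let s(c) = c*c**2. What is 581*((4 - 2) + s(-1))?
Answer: 581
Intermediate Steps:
s(c) = c**3
581*((4 - 2) + s(-1)) = 581*((4 - 2) + (-1)**3) = 581*(2 - 1) = 581*1 = 581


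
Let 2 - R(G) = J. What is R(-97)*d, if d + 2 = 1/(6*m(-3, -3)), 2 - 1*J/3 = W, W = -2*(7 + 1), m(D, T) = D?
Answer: 962/9 ≈ 106.89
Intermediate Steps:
W = -16 (W = -2*8 = -16)
J = 54 (J = 6 - 3*(-16) = 6 + 48 = 54)
R(G) = -52 (R(G) = 2 - 1*54 = 2 - 54 = -52)
d = -37/18 (d = -2 + 1/(6*(-3)) = -2 + 1/(-18) = -2 - 1/18 = -37/18 ≈ -2.0556)
R(-97)*d = -52*(-37/18) = 962/9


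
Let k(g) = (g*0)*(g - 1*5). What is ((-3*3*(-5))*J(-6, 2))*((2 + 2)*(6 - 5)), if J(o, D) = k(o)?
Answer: 0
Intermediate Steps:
k(g) = 0 (k(g) = 0*(g - 5) = 0*(-5 + g) = 0)
J(o, D) = 0
((-3*3*(-5))*J(-6, 2))*((2 + 2)*(6 - 5)) = ((-3*3*(-5))*0)*((2 + 2)*(6 - 5)) = (-9*(-5)*0)*(4*1) = (45*0)*4 = 0*4 = 0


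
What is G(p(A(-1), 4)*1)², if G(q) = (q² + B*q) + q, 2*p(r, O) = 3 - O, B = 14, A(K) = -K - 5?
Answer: 841/16 ≈ 52.563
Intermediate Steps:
A(K) = -5 - K
p(r, O) = 3/2 - O/2 (p(r, O) = (3 - O)/2 = 3/2 - O/2)
G(q) = q² + 15*q (G(q) = (q² + 14*q) + q = q² + 15*q)
G(p(A(-1), 4)*1)² = (((3/2 - ½*4)*1)*(15 + (3/2 - ½*4)*1))² = (((3/2 - 2)*1)*(15 + (3/2 - 2)*1))² = ((-½*1)*(15 - ½*1))² = (-(15 - ½)/2)² = (-½*29/2)² = (-29/4)² = 841/16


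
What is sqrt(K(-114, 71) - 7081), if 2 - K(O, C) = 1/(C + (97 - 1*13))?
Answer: I*sqrt(170073130)/155 ≈ 84.137*I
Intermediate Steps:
K(O, C) = 2 - 1/(84 + C) (K(O, C) = 2 - 1/(C + (97 - 1*13)) = 2 - 1/(C + (97 - 13)) = 2 - 1/(C + 84) = 2 - 1/(84 + C))
sqrt(K(-114, 71) - 7081) = sqrt((167 + 2*71)/(84 + 71) - 7081) = sqrt((167 + 142)/155 - 7081) = sqrt((1/155)*309 - 7081) = sqrt(309/155 - 7081) = sqrt(-1097246/155) = I*sqrt(170073130)/155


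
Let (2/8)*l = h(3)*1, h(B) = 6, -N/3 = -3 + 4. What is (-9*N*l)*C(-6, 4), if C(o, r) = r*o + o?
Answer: -19440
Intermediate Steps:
N = -3 (N = -3*(-3 + 4) = -3*1 = -3)
C(o, r) = o + o*r (C(o, r) = o*r + o = o + o*r)
l = 24 (l = 4*(6*1) = 4*6 = 24)
(-9*N*l)*C(-6, 4) = (-(-27)*24)*(-6*(1 + 4)) = (-9*(-72))*(-6*5) = 648*(-30) = -19440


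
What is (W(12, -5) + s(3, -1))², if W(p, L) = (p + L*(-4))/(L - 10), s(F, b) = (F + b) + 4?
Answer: 3364/225 ≈ 14.951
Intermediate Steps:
s(F, b) = 4 + F + b
W(p, L) = (p - 4*L)/(-10 + L)
(W(12, -5) + s(3, -1))² = ((12 - 4*(-5))/(-10 - 5) + (4 + 3 - 1))² = ((12 + 20)/(-15) + 6)² = (-1/15*32 + 6)² = (-32/15 + 6)² = (58/15)² = 3364/225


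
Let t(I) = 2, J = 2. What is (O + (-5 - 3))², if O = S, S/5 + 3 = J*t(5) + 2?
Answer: 49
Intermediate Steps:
S = 15 (S = -15 + 5*(2*2 + 2) = -15 + 5*(4 + 2) = -15 + 5*6 = -15 + 30 = 15)
O = 15
(O + (-5 - 3))² = (15 + (-5 - 3))² = (15 - 8)² = 7² = 49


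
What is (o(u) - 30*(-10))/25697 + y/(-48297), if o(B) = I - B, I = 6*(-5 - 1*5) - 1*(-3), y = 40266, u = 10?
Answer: -341154067/413696003 ≈ -0.82465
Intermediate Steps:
I = -57 (I = 6*(-5 - 5) + 3 = 6*(-10) + 3 = -60 + 3 = -57)
o(B) = -57 - B
(o(u) - 30*(-10))/25697 + y/(-48297) = ((-57 - 1*10) - 30*(-10))/25697 + 40266/(-48297) = ((-57 - 10) + 300)*(1/25697) + 40266*(-1/48297) = (-67 + 300)*(1/25697) - 13422/16099 = 233*(1/25697) - 13422/16099 = 233/25697 - 13422/16099 = -341154067/413696003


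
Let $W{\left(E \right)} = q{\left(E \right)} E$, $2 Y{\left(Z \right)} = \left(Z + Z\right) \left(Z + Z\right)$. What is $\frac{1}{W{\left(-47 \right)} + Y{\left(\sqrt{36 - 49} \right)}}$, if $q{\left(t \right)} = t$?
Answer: $\frac{1}{2183} \approx 0.00045808$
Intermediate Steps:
$Y{\left(Z \right)} = 2 Z^{2}$ ($Y{\left(Z \right)} = \frac{\left(Z + Z\right) \left(Z + Z\right)}{2} = \frac{2 Z 2 Z}{2} = \frac{4 Z^{2}}{2} = 2 Z^{2}$)
$W{\left(E \right)} = E^{2}$ ($W{\left(E \right)} = E E = E^{2}$)
$\frac{1}{W{\left(-47 \right)} + Y{\left(\sqrt{36 - 49} \right)}} = \frac{1}{\left(-47\right)^{2} + 2 \left(\sqrt{36 - 49}\right)^{2}} = \frac{1}{2209 + 2 \left(\sqrt{-13}\right)^{2}} = \frac{1}{2209 + 2 \left(i \sqrt{13}\right)^{2}} = \frac{1}{2209 + 2 \left(-13\right)} = \frac{1}{2209 - 26} = \frac{1}{2183}$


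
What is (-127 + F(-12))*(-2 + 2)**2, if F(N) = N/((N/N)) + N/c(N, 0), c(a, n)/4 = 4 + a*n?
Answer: 0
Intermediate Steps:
c(a, n) = 16 + 4*a*n (c(a, n) = 4*(4 + a*n) = 16 + 4*a*n)
F(N) = 17*N/16 (F(N) = N/((N/N)) + N/(16 + 4*N*0) = N/1 + N/(16 + 0) = N*1 + N/16 = N + N*(1/16) = N + N/16 = 17*N/16)
(-127 + F(-12))*(-2 + 2)**2 = (-127 + (17/16)*(-12))*(-2 + 2)**2 = (-127 - 51/4)*0**2 = -559/4*0 = 0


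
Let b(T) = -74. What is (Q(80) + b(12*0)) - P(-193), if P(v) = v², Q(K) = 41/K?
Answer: -2985799/80 ≈ -37323.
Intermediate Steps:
(Q(80) + b(12*0)) - P(-193) = (41/80 - 74) - 1*(-193)² = (41*(1/80) - 74) - 1*37249 = (41/80 - 74) - 37249 = -5879/80 - 37249 = -2985799/80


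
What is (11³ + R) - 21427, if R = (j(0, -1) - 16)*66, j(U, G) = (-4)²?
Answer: -20096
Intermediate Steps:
j(U, G) = 16
R = 0 (R = (16 - 16)*66 = 0*66 = 0)
(11³ + R) - 21427 = (11³ + 0) - 21427 = (1331 + 0) - 21427 = 1331 - 21427 = -20096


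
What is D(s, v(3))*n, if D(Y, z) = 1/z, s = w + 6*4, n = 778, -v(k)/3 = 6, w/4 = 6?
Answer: -389/9 ≈ -43.222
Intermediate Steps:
w = 24 (w = 4*6 = 24)
v(k) = -18 (v(k) = -3*6 = -18)
s = 48 (s = 24 + 6*4 = 24 + 24 = 48)
D(s, v(3))*n = 778/(-18) = -1/18*778 = -389/9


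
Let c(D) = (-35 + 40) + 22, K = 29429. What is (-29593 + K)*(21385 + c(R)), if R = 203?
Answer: -3511568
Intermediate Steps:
c(D) = 27 (c(D) = 5 + 22 = 27)
(-29593 + K)*(21385 + c(R)) = (-29593 + 29429)*(21385 + 27) = -164*21412 = -3511568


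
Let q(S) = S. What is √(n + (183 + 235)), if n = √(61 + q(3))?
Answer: √426 ≈ 20.640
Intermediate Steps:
n = 8 (n = √(61 + 3) = √64 = 8)
√(n + (183 + 235)) = √(8 + (183 + 235)) = √(8 + 418) = √426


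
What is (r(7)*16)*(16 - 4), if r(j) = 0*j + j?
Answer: 1344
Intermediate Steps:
r(j) = j (r(j) = 0 + j = j)
(r(7)*16)*(16 - 4) = (7*16)*(16 - 4) = 112*12 = 1344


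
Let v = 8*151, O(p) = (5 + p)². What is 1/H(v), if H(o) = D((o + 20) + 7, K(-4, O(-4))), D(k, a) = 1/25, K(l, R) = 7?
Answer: 25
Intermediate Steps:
D(k, a) = 1/25
v = 1208
H(o) = 1/25
1/H(v) = 1/(1/25) = 25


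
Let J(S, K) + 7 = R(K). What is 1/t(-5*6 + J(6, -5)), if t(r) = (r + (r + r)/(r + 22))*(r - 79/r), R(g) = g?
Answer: 2/3033 ≈ 0.00065941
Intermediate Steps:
J(S, K) = -7 + K
t(r) = (r - 79/r)*(r + 2*r/(22 + r)) (t(r) = (r + (2*r)/(22 + r))*(r - 79/r) = (r + 2*r/(22 + r))*(r - 79/r) = (r - 79/r)*(r + 2*r/(22 + r)))
1/t(-5*6 + J(6, -5)) = 1/((-1896 + (-5*6 + (-7 - 5))³ - 79*(-5*6 + (-7 - 5)) + 24*(-5*6 + (-7 - 5))²)/(22 + (-5*6 + (-7 - 5)))) = 1/((-1896 + (-30 - 12)³ - 79*(-30 - 12) + 24*(-30 - 12)²)/(22 + (-30 - 12))) = 1/((-1896 + (-42)³ - 79*(-42) + 24*(-42)²)/(22 - 42)) = 1/((-1896 - 74088 + 3318 + 24*1764)/(-20)) = 1/(-(-1896 - 74088 + 3318 + 42336)/20) = 1/(-1/20*(-30330)) = 1/(3033/2) = 2/3033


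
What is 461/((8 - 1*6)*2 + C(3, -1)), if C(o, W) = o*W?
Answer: 461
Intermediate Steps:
C(o, W) = W*o
461/((8 - 1*6)*2 + C(3, -1)) = 461/((8 - 1*6)*2 - 1*3) = 461/((8 - 6)*2 - 3) = 461/(2*2 - 3) = 461/(4 - 3) = 461/1 = 461*1 = 461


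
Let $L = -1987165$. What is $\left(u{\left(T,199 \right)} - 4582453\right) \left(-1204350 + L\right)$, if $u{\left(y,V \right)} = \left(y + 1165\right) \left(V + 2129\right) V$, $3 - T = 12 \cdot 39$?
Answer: $-1020352708469705$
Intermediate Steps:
$T = -465$ ($T = 3 - 12 \cdot 39 = 3 - 468 = -465$)
$u{\left(y,V \right)} = V \left(1165 + y\right) \left(2129 + V\right)$ ($u{\left(y,V \right)} = \left(1165 + y\right) \left(2129 + V\right) V = V \left(1165 + y\right) \left(2129 + V\right)$)
$\left(u{\left(T,199 \right)} - 4582453\right) \left(-1204350 + L\right) = \left(199 \left(2480285 + 1165 \cdot 199 + 2129 \left(-465\right) + 199 \left(-465\right)\right) - 4582453\right) \left(-1204350 - 1987165\right) = \left(199 \left(2480285 + 231835 - 989985 - 92535\right) - 4582453\right) \left(-3191515\right) = \left(199 \cdot 1629600 - 4582453\right) \left(-3191515\right) = \left(324290400 - 4582453\right) \left(-3191515\right) = 319707947 \left(-3191515\right) = -1020352708469705$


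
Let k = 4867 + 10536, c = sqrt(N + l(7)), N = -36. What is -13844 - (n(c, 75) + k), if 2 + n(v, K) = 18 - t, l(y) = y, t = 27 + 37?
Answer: -29199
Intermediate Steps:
t = 64
c = I*sqrt(29) (c = sqrt(-36 + 7) = sqrt(-29) = I*sqrt(29) ≈ 5.3852*I)
k = 15403
n(v, K) = -48 (n(v, K) = -2 + (18 - 1*64) = -2 + (18 - 64) = -2 - 46 = -48)
-13844 - (n(c, 75) + k) = -13844 - (-48 + 15403) = -13844 - 1*15355 = -13844 - 15355 = -29199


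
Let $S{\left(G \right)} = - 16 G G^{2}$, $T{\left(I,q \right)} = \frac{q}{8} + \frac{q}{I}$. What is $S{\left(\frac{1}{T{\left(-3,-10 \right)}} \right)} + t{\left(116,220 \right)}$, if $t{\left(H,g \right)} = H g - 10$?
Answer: $\frac{398566102}{15625} \approx 25508.0$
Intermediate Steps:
$T{\left(I,q \right)} = \frac{q}{8} + \frac{q}{I}$ ($T{\left(I,q \right)} = q \frac{1}{8} + \frac{q}{I} = \frac{q}{8} + \frac{q}{I}$)
$t{\left(H,g \right)} = -10 + H g$
$S{\left(G \right)} = - 16 G^{3}$
$S{\left(\frac{1}{T{\left(-3,-10 \right)}} \right)} + t{\left(116,220 \right)} = - 16 \left(\frac{1}{\frac{1}{8} \left(-10\right) - \frac{10}{-3}}\right)^{3} + \left(-10 + 116 \cdot 220\right) = - 16 \left(\frac{1}{- \frac{5}{4} - - \frac{10}{3}}\right)^{3} + \left(-10 + 25520\right) = - 16 \left(\frac{1}{- \frac{5}{4} + \frac{10}{3}}\right)^{3} + 25510 = - 16 \left(\frac{1}{\frac{25}{12}}\right)^{3} + 25510 = - 16 \left(\frac{12}{25}\right)^{3} + 25510 = \left(-16\right) \frac{1728}{15625} + 25510 = - \frac{27648}{15625} + 25510 = \frac{398566102}{15625}$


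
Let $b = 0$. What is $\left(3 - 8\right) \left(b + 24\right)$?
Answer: $-120$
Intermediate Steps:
$\left(3 - 8\right) \left(b + 24\right) = \left(3 - 8\right) \left(0 + 24\right) = \left(-5\right) 24 = -120$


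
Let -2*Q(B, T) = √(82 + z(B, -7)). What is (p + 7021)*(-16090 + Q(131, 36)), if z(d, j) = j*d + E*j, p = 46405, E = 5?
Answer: -859624340 - 26713*I*√870 ≈ -8.5962e+8 - 7.8792e+5*I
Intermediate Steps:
z(d, j) = 5*j + d*j (z(d, j) = j*d + 5*j = d*j + 5*j = 5*j + d*j)
Q(B, T) = -√(47 - 7*B)/2 (Q(B, T) = -√(82 - 7*(5 + B))/2 = -√(82 + (-35 - 7*B))/2 = -√(47 - 7*B)/2)
(p + 7021)*(-16090 + Q(131, 36)) = (46405 + 7021)*(-16090 - √(47 - 7*131)/2) = 53426*(-16090 - √(47 - 917)/2) = 53426*(-16090 - I*√870/2) = -859624340 - 26713*I*√870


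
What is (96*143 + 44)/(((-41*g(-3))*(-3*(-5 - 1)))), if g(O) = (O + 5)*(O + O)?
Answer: 3443/2214 ≈ 1.5551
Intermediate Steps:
g(O) = 2*O*(5 + O) (g(O) = (5 + O)*(2*O) = 2*O*(5 + O))
(96*143 + 44)/(((-41*g(-3))*(-3*(-5 - 1)))) = (96*143 + 44)/(((-82*(-3)*(5 - 3))*(-3*(-5 - 1)))) = (13728 + 44)/(((-82*(-3)*2)*(-3*(-6)))) = 13772/((-41*(-12)*18)) = 13772/((492*18)) = 13772/8856 = 13772*(1/8856) = 3443/2214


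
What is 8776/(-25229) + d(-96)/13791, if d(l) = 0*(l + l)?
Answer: -8776/25229 ≈ -0.34785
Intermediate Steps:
d(l) = 0 (d(l) = 0*(2*l) = 0)
8776/(-25229) + d(-96)/13791 = 8776/(-25229) + 0/13791 = 8776*(-1/25229) + 0*(1/13791) = -8776/25229 + 0 = -8776/25229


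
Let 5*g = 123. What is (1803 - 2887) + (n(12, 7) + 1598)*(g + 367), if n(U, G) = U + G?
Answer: 3160666/5 ≈ 6.3213e+5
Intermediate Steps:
g = 123/5 (g = (⅕)*123 = 123/5 ≈ 24.600)
n(U, G) = G + U
(1803 - 2887) + (n(12, 7) + 1598)*(g + 367) = (1803 - 2887) + ((7 + 12) + 1598)*(123/5 + 367) = -1084 + (19 + 1598)*(1958/5) = -1084 + 1617*(1958/5) = -1084 + 3166086/5 = 3160666/5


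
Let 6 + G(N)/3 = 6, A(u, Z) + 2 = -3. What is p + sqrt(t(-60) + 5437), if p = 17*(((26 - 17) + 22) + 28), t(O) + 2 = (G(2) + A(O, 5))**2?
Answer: 1003 + 2*sqrt(1365) ≈ 1076.9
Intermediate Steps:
A(u, Z) = -5 (A(u, Z) = -2 - 3 = -5)
G(N) = 0 (G(N) = -18 + 3*6 = -18 + 18 = 0)
t(O) = 23 (t(O) = -2 + (0 - 5)**2 = -2 + (-5)**2 = -2 + 25 = 23)
p = 1003 (p = 17*((9 + 22) + 28) = 17*(31 + 28) = 17*59 = 1003)
p + sqrt(t(-60) + 5437) = 1003 + sqrt(23 + 5437) = 1003 + sqrt(5460) = 1003 + 2*sqrt(1365)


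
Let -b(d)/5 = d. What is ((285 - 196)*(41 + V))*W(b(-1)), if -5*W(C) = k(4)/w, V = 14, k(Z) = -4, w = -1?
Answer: -3916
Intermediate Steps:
b(d) = -5*d
W(C) = -⅘ (W(C) = -(-4)/(5*(-1)) = -(-4)*(-1)/5 = -⅕*4 = -⅘)
((285 - 196)*(41 + V))*W(b(-1)) = ((285 - 196)*(41 + 14))*(-⅘) = (89*55)*(-⅘) = 4895*(-⅘) = -3916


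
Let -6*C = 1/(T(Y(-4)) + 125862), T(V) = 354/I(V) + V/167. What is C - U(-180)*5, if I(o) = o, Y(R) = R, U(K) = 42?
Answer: -26465254997/126025023 ≈ -210.00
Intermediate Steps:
T(V) = 354/V + V/167
C = -167/126025023 (C = -1/(6*((354/(-4) + (1/167)*(-4)) + 125862)) = -1/(6*((354*(-¼) - 4/167) + 125862)) = -1/(6*((-177/2 - 4/167) + 125862)) = -1/(6*(-29567/334 + 125862)) = -1/(6*42008341/334) = -⅙*334/42008341 = -167/126025023 ≈ -1.3251e-6)
C - U(-180)*5 = -167/126025023 - 42*5 = -167/126025023 - 1*210 = -167/126025023 - 210 = -26465254997/126025023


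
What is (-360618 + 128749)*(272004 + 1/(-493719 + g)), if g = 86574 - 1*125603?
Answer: -33600041026016179/532748 ≈ -6.3069e+10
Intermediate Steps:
g = -39029 (g = 86574 - 125603 = -39029)
(-360618 + 128749)*(272004 + 1/(-493719 + g)) = (-360618 + 128749)*(272004 + 1/(-493719 - 39029)) = -231869*(272004 + 1/(-532748)) = -231869*(272004 - 1/532748) = -231869*144909586991/532748 = -33600041026016179/532748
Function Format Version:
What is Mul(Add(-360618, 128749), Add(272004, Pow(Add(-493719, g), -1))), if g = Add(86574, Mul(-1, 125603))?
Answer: Rational(-33600041026016179, 532748) ≈ -6.3069e+10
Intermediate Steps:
g = -39029 (g = Add(86574, -125603) = -39029)
Mul(Add(-360618, 128749), Add(272004, Pow(Add(-493719, g), -1))) = Mul(Add(-360618, 128749), Add(272004, Pow(Add(-493719, -39029), -1))) = Mul(-231869, Add(272004, Pow(-532748, -1))) = Mul(-231869, Add(272004, Rational(-1, 532748))) = Mul(-231869, Rational(144909586991, 532748)) = Rational(-33600041026016179, 532748)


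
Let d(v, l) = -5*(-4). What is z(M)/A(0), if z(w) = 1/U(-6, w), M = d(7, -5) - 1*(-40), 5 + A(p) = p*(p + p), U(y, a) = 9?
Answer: -1/45 ≈ -0.022222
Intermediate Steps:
d(v, l) = 20
A(p) = -5 + 2*p² (A(p) = -5 + p*(p + p) = -5 + p*(2*p) = -5 + 2*p²)
M = 60 (M = 20 - 1*(-40) = 20 + 40 = 60)
z(w) = ⅑ (z(w) = 1/9 = ⅑)
z(M)/A(0) = 1/(9*(-5 + 2*0²)) = 1/(9*(-5 + 2*0)) = 1/(9*(-5 + 0)) = (⅑)/(-5) = (⅑)*(-⅕) = -1/45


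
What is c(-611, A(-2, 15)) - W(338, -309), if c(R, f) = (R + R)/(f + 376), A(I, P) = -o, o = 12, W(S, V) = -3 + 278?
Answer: -3897/14 ≈ -278.36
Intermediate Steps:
W(S, V) = 275
A(I, P) = -12 (A(I, P) = -1*12 = -12)
c(R, f) = 2*R/(376 + f) (c(R, f) = (2*R)/(376 + f) = 2*R/(376 + f))
c(-611, A(-2, 15)) - W(338, -309) = 2*(-611)/(376 - 12) - 1*275 = 2*(-611)/364 - 275 = 2*(-611)*(1/364) - 275 = -47/14 - 275 = -3897/14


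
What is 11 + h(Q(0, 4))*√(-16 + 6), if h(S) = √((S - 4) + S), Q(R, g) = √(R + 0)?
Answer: 11 - 2*√10 ≈ 4.6754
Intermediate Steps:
Q(R, g) = √R
h(S) = √(-4 + 2*S) (h(S) = √((-4 + S) + S) = √(-4 + 2*S))
11 + h(Q(0, 4))*√(-16 + 6) = 11 + √(-4 + 2*√0)*√(-16 + 6) = 11 + √(-4 + 2*0)*√(-10) = 11 + √(-4 + 0)*(I*√10) = 11 + √(-4)*(I*√10) = 11 + (2*I)*(I*√10) = 11 - 2*√10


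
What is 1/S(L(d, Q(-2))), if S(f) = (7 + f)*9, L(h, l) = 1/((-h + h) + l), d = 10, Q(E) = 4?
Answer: 4/261 ≈ 0.015326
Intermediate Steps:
L(h, l) = 1/l (L(h, l) = 1/(0 + l) = 1/l)
S(f) = 63 + 9*f
1/S(L(d, Q(-2))) = 1/(63 + 9/4) = 1/(261/4) = 4/261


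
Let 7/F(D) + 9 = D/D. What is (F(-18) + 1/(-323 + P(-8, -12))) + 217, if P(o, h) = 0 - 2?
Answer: 561917/2600 ≈ 216.12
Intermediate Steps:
F(D) = -7/8 (F(D) = 7/(-9 + D/D) = 7/(-9 + 1) = 7/(-8) = 7*(-⅛) = -7/8)
P(o, h) = -2
(F(-18) + 1/(-323 + P(-8, -12))) + 217 = (-7/8 + 1/(-323 - 2)) + 217 = (-7/8 + 1/(-325)) + 217 = (-7/8 - 1/325) + 217 = -2283/2600 + 217 = 561917/2600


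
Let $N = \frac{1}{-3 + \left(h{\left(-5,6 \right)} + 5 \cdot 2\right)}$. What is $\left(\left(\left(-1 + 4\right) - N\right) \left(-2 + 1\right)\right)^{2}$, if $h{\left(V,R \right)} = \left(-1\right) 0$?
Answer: $\frac{400}{49} \approx 8.1633$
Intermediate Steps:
$h{\left(V,R \right)} = 0$
$N = \frac{1}{7}$ ($N = \frac{1}{-3 + \left(0 + 5 \cdot 2\right)} = \frac{1}{-3 + \left(0 + 10\right)} = \frac{1}{-3 + 10} = \frac{1}{7} \approx 0.14286$)
$\left(\left(\left(-1 + 4\right) - N\right) \left(-2 + 1\right)\right)^{2} = \left(\left(\left(-1 + 4\right) - \frac{1}{7}\right) \left(-2 + 1\right)\right)^{2} = \left(\left(3 - \frac{1}{7}\right) \left(-1\right)\right)^{2} = \left(\frac{20}{7} \left(-1\right)\right)^{2} = \left(- \frac{20}{7}\right)^{2} = \frac{400}{49}$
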